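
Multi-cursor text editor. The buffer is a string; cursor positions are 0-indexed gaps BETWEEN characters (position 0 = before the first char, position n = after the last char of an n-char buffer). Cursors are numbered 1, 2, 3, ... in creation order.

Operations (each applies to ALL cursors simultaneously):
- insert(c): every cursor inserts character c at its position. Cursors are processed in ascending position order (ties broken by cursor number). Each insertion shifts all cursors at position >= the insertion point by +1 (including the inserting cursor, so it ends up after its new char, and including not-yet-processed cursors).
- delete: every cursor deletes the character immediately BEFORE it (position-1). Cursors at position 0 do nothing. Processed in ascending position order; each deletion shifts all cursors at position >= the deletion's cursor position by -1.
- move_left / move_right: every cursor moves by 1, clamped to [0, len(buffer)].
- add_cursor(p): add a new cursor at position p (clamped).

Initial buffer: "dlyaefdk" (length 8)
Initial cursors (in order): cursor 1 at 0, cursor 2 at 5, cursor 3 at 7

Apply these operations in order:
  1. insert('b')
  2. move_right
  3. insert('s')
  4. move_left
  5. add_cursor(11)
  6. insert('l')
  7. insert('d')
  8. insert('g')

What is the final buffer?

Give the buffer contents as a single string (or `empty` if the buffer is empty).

After op 1 (insert('b')): buffer="bdlyaebfdbk" (len 11), cursors c1@1 c2@7 c3@10, authorship 1.....2..3.
After op 2 (move_right): buffer="bdlyaebfdbk" (len 11), cursors c1@2 c2@8 c3@11, authorship 1.....2..3.
After op 3 (insert('s')): buffer="bdslyaebfsdbks" (len 14), cursors c1@3 c2@10 c3@14, authorship 1.1....2.2.3.3
After op 4 (move_left): buffer="bdslyaebfsdbks" (len 14), cursors c1@2 c2@9 c3@13, authorship 1.1....2.2.3.3
After op 5 (add_cursor(11)): buffer="bdslyaebfsdbks" (len 14), cursors c1@2 c2@9 c4@11 c3@13, authorship 1.1....2.2.3.3
After op 6 (insert('l')): buffer="bdlslyaebflsdlbkls" (len 18), cursors c1@3 c2@11 c4@14 c3@17, authorship 1.11....2.22.43.33
After op 7 (insert('d')): buffer="bdldslyaebfldsdldbklds" (len 22), cursors c1@4 c2@13 c4@17 c3@21, authorship 1.111....2.222.443.333
After op 8 (insert('g')): buffer="bdldgslyaebfldgsdldgbkldgs" (len 26), cursors c1@5 c2@15 c4@20 c3@25, authorship 1.1111....2.2222.4443.3333

Answer: bdldgslyaebfldgsdldgbkldgs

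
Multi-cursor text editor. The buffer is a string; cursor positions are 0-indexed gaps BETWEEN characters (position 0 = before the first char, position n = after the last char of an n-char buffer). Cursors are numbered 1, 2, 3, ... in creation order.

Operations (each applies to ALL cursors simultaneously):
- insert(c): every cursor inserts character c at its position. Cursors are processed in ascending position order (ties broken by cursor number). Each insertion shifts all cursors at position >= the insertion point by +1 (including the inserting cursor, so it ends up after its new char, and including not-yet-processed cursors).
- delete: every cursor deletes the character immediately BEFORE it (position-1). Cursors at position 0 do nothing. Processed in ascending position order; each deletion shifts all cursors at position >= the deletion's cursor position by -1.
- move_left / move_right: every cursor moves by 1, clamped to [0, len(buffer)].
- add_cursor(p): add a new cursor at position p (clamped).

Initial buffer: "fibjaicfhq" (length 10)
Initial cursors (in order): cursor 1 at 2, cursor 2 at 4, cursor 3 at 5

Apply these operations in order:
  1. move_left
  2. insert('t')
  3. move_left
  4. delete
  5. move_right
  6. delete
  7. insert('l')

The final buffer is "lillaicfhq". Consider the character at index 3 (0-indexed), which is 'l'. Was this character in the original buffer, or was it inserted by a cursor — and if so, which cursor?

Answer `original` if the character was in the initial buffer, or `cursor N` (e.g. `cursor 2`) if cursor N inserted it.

Answer: cursor 3

Derivation:
After op 1 (move_left): buffer="fibjaicfhq" (len 10), cursors c1@1 c2@3 c3@4, authorship ..........
After op 2 (insert('t')): buffer="ftibtjtaicfhq" (len 13), cursors c1@2 c2@5 c3@7, authorship .1..2.3......
After op 3 (move_left): buffer="ftibtjtaicfhq" (len 13), cursors c1@1 c2@4 c3@6, authorship .1..2.3......
After op 4 (delete): buffer="tittaicfhq" (len 10), cursors c1@0 c2@2 c3@3, authorship 1.23......
After op 5 (move_right): buffer="tittaicfhq" (len 10), cursors c1@1 c2@3 c3@4, authorship 1.23......
After op 6 (delete): buffer="iaicfhq" (len 7), cursors c1@0 c2@1 c3@1, authorship .......
After op 7 (insert('l')): buffer="lillaicfhq" (len 10), cursors c1@1 c2@4 c3@4, authorship 1.23......
Authorship (.=original, N=cursor N): 1 . 2 3 . . . . . .
Index 3: author = 3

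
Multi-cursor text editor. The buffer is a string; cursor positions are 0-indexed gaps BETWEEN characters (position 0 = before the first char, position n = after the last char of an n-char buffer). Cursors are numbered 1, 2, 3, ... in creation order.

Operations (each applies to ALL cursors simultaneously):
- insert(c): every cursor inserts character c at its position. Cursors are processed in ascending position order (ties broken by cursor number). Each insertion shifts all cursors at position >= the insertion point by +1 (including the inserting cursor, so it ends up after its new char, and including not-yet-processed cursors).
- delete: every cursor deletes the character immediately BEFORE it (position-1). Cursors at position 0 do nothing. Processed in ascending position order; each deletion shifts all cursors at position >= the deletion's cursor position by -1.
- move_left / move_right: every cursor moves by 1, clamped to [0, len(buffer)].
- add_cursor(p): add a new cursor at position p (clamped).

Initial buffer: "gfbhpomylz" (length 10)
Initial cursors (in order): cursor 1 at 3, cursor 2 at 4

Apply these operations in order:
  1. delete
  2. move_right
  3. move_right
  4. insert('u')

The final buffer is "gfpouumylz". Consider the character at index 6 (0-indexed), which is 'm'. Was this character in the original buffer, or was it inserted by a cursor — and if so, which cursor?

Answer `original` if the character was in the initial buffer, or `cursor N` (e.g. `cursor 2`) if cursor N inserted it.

Answer: original

Derivation:
After op 1 (delete): buffer="gfpomylz" (len 8), cursors c1@2 c2@2, authorship ........
After op 2 (move_right): buffer="gfpomylz" (len 8), cursors c1@3 c2@3, authorship ........
After op 3 (move_right): buffer="gfpomylz" (len 8), cursors c1@4 c2@4, authorship ........
After op 4 (insert('u')): buffer="gfpouumylz" (len 10), cursors c1@6 c2@6, authorship ....12....
Authorship (.=original, N=cursor N): . . . . 1 2 . . . .
Index 6: author = original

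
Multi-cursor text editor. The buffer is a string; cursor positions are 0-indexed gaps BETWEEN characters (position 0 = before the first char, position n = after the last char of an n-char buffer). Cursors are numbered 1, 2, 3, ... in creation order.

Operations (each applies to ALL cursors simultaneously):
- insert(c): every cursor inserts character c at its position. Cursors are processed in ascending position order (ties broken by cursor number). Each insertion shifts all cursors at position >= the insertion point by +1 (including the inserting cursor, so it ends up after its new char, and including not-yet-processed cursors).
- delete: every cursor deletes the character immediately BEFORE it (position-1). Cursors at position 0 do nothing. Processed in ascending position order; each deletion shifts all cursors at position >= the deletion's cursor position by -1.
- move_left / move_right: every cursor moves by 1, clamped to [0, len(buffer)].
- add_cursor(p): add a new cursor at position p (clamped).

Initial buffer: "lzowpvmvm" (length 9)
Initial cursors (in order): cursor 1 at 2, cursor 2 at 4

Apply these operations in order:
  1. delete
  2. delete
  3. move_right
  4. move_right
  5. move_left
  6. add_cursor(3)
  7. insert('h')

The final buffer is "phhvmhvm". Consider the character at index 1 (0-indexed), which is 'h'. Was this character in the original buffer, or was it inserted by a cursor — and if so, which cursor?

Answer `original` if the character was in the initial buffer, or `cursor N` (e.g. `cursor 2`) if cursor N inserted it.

Answer: cursor 1

Derivation:
After op 1 (delete): buffer="lopvmvm" (len 7), cursors c1@1 c2@2, authorship .......
After op 2 (delete): buffer="pvmvm" (len 5), cursors c1@0 c2@0, authorship .....
After op 3 (move_right): buffer="pvmvm" (len 5), cursors c1@1 c2@1, authorship .....
After op 4 (move_right): buffer="pvmvm" (len 5), cursors c1@2 c2@2, authorship .....
After op 5 (move_left): buffer="pvmvm" (len 5), cursors c1@1 c2@1, authorship .....
After op 6 (add_cursor(3)): buffer="pvmvm" (len 5), cursors c1@1 c2@1 c3@3, authorship .....
After op 7 (insert('h')): buffer="phhvmhvm" (len 8), cursors c1@3 c2@3 c3@6, authorship .12..3..
Authorship (.=original, N=cursor N): . 1 2 . . 3 . .
Index 1: author = 1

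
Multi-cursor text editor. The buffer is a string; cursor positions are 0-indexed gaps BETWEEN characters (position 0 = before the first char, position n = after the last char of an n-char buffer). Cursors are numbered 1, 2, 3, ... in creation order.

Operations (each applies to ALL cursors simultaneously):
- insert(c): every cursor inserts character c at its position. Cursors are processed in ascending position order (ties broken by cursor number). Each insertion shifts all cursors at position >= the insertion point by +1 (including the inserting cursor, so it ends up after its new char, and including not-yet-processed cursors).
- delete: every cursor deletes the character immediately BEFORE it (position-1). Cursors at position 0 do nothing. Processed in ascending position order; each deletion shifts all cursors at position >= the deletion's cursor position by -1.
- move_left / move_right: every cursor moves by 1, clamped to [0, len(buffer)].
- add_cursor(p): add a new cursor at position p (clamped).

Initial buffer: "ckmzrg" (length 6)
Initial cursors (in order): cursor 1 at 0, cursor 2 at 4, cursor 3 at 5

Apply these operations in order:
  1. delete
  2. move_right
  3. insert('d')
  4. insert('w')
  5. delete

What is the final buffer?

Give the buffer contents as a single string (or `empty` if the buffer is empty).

After op 1 (delete): buffer="ckmg" (len 4), cursors c1@0 c2@3 c3@3, authorship ....
After op 2 (move_right): buffer="ckmg" (len 4), cursors c1@1 c2@4 c3@4, authorship ....
After op 3 (insert('d')): buffer="cdkmgdd" (len 7), cursors c1@2 c2@7 c3@7, authorship .1...23
After op 4 (insert('w')): buffer="cdwkmgddww" (len 10), cursors c1@3 c2@10 c3@10, authorship .11...2323
After op 5 (delete): buffer="cdkmgdd" (len 7), cursors c1@2 c2@7 c3@7, authorship .1...23

Answer: cdkmgdd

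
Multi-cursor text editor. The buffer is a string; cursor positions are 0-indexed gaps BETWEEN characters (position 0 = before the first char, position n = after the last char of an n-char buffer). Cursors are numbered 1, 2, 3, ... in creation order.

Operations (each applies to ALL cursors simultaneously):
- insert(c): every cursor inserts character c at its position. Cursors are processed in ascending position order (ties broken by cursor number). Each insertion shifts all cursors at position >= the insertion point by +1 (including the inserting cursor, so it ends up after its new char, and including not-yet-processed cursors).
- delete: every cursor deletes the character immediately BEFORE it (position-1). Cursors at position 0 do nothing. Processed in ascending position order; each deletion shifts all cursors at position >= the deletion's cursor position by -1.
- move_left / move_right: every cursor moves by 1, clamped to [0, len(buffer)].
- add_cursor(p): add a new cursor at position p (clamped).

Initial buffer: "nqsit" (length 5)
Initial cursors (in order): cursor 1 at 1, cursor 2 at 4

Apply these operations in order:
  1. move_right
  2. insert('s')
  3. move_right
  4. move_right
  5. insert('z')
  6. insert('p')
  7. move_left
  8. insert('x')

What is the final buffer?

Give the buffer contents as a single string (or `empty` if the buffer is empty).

After op 1 (move_right): buffer="nqsit" (len 5), cursors c1@2 c2@5, authorship .....
After op 2 (insert('s')): buffer="nqssits" (len 7), cursors c1@3 c2@7, authorship ..1...2
After op 3 (move_right): buffer="nqssits" (len 7), cursors c1@4 c2@7, authorship ..1...2
After op 4 (move_right): buffer="nqssits" (len 7), cursors c1@5 c2@7, authorship ..1...2
After op 5 (insert('z')): buffer="nqssiztsz" (len 9), cursors c1@6 c2@9, authorship ..1..1.22
After op 6 (insert('p')): buffer="nqssizptszp" (len 11), cursors c1@7 c2@11, authorship ..1..11.222
After op 7 (move_left): buffer="nqssizptszp" (len 11), cursors c1@6 c2@10, authorship ..1..11.222
After op 8 (insert('x')): buffer="nqssizxptszxp" (len 13), cursors c1@7 c2@12, authorship ..1..111.2222

Answer: nqssizxptszxp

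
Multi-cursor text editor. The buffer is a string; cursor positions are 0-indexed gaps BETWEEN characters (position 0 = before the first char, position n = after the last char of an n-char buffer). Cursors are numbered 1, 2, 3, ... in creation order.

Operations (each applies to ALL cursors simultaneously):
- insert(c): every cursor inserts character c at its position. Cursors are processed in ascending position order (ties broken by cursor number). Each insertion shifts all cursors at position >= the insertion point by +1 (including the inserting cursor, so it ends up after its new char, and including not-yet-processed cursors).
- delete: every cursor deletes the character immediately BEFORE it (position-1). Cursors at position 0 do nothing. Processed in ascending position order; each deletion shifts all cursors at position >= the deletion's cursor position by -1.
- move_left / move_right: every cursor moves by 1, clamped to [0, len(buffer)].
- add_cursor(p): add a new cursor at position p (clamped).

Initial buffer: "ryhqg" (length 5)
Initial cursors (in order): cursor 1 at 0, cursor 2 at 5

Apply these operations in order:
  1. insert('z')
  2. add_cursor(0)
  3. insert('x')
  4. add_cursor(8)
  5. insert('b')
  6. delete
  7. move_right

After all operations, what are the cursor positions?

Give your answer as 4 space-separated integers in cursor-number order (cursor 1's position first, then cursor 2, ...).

After op 1 (insert('z')): buffer="zryhqgz" (len 7), cursors c1@1 c2@7, authorship 1.....2
After op 2 (add_cursor(0)): buffer="zryhqgz" (len 7), cursors c3@0 c1@1 c2@7, authorship 1.....2
After op 3 (insert('x')): buffer="xzxryhqgzx" (len 10), cursors c3@1 c1@3 c2@10, authorship 311.....22
After op 4 (add_cursor(8)): buffer="xzxryhqgzx" (len 10), cursors c3@1 c1@3 c4@8 c2@10, authorship 311.....22
After op 5 (insert('b')): buffer="xbzxbryhqgbzxb" (len 14), cursors c3@2 c1@5 c4@11 c2@14, authorship 33111.....4222
After op 6 (delete): buffer="xzxryhqgzx" (len 10), cursors c3@1 c1@3 c4@8 c2@10, authorship 311.....22
After op 7 (move_right): buffer="xzxryhqgzx" (len 10), cursors c3@2 c1@4 c4@9 c2@10, authorship 311.....22

Answer: 4 10 2 9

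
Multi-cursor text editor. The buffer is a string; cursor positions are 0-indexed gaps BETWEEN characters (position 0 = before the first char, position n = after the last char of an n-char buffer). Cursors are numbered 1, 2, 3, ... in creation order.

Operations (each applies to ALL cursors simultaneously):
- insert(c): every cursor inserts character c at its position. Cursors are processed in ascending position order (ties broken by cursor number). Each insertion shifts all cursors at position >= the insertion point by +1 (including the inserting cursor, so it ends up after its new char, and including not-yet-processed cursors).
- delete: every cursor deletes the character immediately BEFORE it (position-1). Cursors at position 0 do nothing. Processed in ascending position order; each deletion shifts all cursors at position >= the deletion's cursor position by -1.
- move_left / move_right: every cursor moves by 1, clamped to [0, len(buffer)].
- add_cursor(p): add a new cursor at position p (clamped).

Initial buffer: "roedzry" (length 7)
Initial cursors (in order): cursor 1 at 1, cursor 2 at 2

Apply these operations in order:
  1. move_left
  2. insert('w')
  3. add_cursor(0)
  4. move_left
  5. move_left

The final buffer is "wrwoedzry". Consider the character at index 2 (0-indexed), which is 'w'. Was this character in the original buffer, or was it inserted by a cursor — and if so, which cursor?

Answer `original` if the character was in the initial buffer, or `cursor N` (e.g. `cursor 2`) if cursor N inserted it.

Answer: cursor 2

Derivation:
After op 1 (move_left): buffer="roedzry" (len 7), cursors c1@0 c2@1, authorship .......
After op 2 (insert('w')): buffer="wrwoedzry" (len 9), cursors c1@1 c2@3, authorship 1.2......
After op 3 (add_cursor(0)): buffer="wrwoedzry" (len 9), cursors c3@0 c1@1 c2@3, authorship 1.2......
After op 4 (move_left): buffer="wrwoedzry" (len 9), cursors c1@0 c3@0 c2@2, authorship 1.2......
After op 5 (move_left): buffer="wrwoedzry" (len 9), cursors c1@0 c3@0 c2@1, authorship 1.2......
Authorship (.=original, N=cursor N): 1 . 2 . . . . . .
Index 2: author = 2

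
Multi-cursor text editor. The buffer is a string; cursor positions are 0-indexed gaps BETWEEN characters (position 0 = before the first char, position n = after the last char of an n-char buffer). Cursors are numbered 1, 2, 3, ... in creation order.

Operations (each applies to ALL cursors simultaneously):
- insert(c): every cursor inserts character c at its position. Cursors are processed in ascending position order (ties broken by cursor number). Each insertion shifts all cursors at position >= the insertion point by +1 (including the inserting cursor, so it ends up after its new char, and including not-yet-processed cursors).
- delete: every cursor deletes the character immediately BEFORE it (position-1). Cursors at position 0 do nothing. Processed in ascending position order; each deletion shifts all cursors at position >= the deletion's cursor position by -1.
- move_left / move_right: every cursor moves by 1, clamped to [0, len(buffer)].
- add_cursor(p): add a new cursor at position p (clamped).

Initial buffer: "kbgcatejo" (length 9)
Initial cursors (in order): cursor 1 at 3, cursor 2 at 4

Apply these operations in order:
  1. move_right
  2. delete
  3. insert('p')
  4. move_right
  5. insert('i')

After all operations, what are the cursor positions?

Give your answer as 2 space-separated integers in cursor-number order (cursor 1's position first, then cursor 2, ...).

Answer: 8 8

Derivation:
After op 1 (move_right): buffer="kbgcatejo" (len 9), cursors c1@4 c2@5, authorship .........
After op 2 (delete): buffer="kbgtejo" (len 7), cursors c1@3 c2@3, authorship .......
After op 3 (insert('p')): buffer="kbgpptejo" (len 9), cursors c1@5 c2@5, authorship ...12....
After op 4 (move_right): buffer="kbgpptejo" (len 9), cursors c1@6 c2@6, authorship ...12....
After op 5 (insert('i')): buffer="kbgpptiiejo" (len 11), cursors c1@8 c2@8, authorship ...12.12...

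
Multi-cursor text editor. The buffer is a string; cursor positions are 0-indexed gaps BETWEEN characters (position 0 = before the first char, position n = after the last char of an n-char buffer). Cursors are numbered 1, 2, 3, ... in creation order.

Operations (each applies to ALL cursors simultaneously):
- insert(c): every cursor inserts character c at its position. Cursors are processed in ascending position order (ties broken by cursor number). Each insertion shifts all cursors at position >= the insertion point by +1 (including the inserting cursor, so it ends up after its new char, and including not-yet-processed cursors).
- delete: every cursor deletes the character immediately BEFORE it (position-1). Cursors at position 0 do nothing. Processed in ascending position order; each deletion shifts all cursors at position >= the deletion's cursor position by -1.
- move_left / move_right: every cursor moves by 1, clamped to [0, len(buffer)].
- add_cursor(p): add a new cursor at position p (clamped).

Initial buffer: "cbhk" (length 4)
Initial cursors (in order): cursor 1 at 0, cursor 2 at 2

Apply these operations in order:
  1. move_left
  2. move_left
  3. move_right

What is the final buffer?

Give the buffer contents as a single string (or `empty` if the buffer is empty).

After op 1 (move_left): buffer="cbhk" (len 4), cursors c1@0 c2@1, authorship ....
After op 2 (move_left): buffer="cbhk" (len 4), cursors c1@0 c2@0, authorship ....
After op 3 (move_right): buffer="cbhk" (len 4), cursors c1@1 c2@1, authorship ....

Answer: cbhk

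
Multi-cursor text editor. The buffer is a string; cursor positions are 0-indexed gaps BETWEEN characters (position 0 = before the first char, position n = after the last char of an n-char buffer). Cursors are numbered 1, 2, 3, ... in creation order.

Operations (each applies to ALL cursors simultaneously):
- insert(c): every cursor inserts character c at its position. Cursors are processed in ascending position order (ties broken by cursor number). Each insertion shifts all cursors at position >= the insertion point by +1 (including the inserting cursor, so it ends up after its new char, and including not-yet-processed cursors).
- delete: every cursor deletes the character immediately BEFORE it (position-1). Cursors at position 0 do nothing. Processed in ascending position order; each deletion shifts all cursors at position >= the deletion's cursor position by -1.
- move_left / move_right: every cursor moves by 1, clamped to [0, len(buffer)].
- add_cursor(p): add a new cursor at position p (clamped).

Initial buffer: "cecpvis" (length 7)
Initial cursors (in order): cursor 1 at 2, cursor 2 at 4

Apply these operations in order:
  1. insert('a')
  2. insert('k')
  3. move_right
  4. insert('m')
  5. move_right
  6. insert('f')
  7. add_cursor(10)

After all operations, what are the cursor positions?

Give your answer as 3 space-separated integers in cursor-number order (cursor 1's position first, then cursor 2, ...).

After op 1 (insert('a')): buffer="ceacpavis" (len 9), cursors c1@3 c2@6, authorship ..1..2...
After op 2 (insert('k')): buffer="ceakcpakvis" (len 11), cursors c1@4 c2@8, authorship ..11..22...
After op 3 (move_right): buffer="ceakcpakvis" (len 11), cursors c1@5 c2@9, authorship ..11..22...
After op 4 (insert('m')): buffer="ceakcmpakvmis" (len 13), cursors c1@6 c2@11, authorship ..11.1.22.2..
After op 5 (move_right): buffer="ceakcmpakvmis" (len 13), cursors c1@7 c2@12, authorship ..11.1.22.2..
After op 6 (insert('f')): buffer="ceakcmpfakvmifs" (len 15), cursors c1@8 c2@14, authorship ..11.1.122.2.2.
After op 7 (add_cursor(10)): buffer="ceakcmpfakvmifs" (len 15), cursors c1@8 c3@10 c2@14, authorship ..11.1.122.2.2.

Answer: 8 14 10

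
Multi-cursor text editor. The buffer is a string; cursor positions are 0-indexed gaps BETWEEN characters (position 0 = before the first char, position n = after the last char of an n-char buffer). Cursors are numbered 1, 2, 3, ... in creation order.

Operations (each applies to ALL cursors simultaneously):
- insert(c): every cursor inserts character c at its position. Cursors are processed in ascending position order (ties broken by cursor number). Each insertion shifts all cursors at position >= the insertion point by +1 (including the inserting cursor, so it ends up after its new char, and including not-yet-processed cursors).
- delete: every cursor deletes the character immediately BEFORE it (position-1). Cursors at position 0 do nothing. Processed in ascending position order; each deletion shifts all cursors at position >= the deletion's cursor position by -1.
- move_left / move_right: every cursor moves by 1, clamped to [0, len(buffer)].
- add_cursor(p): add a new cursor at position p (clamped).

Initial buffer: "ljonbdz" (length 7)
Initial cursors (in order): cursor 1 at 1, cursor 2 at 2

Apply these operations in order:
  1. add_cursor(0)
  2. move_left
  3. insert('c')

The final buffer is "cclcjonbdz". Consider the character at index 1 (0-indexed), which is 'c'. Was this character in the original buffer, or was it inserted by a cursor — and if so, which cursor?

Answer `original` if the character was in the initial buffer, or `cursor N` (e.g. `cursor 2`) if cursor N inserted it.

Answer: cursor 3

Derivation:
After op 1 (add_cursor(0)): buffer="ljonbdz" (len 7), cursors c3@0 c1@1 c2@2, authorship .......
After op 2 (move_left): buffer="ljonbdz" (len 7), cursors c1@0 c3@0 c2@1, authorship .......
After op 3 (insert('c')): buffer="cclcjonbdz" (len 10), cursors c1@2 c3@2 c2@4, authorship 13.2......
Authorship (.=original, N=cursor N): 1 3 . 2 . . . . . .
Index 1: author = 3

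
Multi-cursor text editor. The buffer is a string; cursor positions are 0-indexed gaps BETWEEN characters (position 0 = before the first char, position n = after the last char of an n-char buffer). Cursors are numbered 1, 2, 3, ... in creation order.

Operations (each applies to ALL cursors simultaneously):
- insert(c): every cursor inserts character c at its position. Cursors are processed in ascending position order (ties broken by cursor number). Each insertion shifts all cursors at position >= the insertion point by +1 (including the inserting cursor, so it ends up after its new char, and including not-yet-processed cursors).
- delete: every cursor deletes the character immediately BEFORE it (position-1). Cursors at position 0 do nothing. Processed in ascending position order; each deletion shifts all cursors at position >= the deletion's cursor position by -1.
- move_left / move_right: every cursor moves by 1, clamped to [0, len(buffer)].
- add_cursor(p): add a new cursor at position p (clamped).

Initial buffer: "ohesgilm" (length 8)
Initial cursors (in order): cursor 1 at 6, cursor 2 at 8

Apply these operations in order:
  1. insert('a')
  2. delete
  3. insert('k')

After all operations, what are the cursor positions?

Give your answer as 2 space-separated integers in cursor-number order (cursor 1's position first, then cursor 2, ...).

After op 1 (insert('a')): buffer="ohesgialma" (len 10), cursors c1@7 c2@10, authorship ......1..2
After op 2 (delete): buffer="ohesgilm" (len 8), cursors c1@6 c2@8, authorship ........
After op 3 (insert('k')): buffer="ohesgiklmk" (len 10), cursors c1@7 c2@10, authorship ......1..2

Answer: 7 10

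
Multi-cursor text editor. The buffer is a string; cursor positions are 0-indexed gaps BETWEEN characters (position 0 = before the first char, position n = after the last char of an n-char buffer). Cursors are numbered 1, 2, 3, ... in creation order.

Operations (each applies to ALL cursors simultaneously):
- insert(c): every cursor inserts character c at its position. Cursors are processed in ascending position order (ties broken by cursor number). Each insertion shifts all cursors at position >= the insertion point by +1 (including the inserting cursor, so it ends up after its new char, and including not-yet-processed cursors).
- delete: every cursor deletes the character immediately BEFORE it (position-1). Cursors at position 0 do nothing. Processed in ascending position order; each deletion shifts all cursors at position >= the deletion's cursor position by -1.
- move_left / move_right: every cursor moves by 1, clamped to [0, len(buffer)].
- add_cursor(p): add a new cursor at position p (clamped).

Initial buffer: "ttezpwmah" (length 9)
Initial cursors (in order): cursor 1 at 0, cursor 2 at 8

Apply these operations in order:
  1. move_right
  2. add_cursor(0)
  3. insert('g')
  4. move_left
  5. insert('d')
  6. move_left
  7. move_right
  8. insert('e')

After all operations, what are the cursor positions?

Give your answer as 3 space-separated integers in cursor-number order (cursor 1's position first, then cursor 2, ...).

Answer: 6 17 2

Derivation:
After op 1 (move_right): buffer="ttezpwmah" (len 9), cursors c1@1 c2@9, authorship .........
After op 2 (add_cursor(0)): buffer="ttezpwmah" (len 9), cursors c3@0 c1@1 c2@9, authorship .........
After op 3 (insert('g')): buffer="gtgtezpwmahg" (len 12), cursors c3@1 c1@3 c2@12, authorship 3.1........2
After op 4 (move_left): buffer="gtgtezpwmahg" (len 12), cursors c3@0 c1@2 c2@11, authorship 3.1........2
After op 5 (insert('d')): buffer="dgtdgtezpwmahdg" (len 15), cursors c3@1 c1@4 c2@14, authorship 33.11........22
After op 6 (move_left): buffer="dgtdgtezpwmahdg" (len 15), cursors c3@0 c1@3 c2@13, authorship 33.11........22
After op 7 (move_right): buffer="dgtdgtezpwmahdg" (len 15), cursors c3@1 c1@4 c2@14, authorship 33.11........22
After op 8 (insert('e')): buffer="degtdegtezpwmahdeg" (len 18), cursors c3@2 c1@6 c2@17, authorship 333.111........222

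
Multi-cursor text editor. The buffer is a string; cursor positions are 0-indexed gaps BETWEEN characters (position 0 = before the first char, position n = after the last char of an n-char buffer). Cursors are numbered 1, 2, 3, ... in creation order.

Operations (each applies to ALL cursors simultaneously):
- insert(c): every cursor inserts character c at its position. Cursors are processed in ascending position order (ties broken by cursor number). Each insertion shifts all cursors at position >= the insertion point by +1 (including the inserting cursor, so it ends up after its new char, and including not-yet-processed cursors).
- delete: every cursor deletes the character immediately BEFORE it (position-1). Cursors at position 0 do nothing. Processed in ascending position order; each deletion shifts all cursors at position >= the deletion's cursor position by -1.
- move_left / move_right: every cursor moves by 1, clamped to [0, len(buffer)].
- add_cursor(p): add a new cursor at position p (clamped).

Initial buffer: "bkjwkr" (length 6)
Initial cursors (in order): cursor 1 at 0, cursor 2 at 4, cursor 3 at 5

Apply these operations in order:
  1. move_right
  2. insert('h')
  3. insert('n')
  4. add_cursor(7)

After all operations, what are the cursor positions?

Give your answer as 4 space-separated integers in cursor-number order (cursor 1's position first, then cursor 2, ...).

After op 1 (move_right): buffer="bkjwkr" (len 6), cursors c1@1 c2@5 c3@6, authorship ......
After op 2 (insert('h')): buffer="bhkjwkhrh" (len 9), cursors c1@2 c2@7 c3@9, authorship .1....2.3
After op 3 (insert('n')): buffer="bhnkjwkhnrhn" (len 12), cursors c1@3 c2@9 c3@12, authorship .11....22.33
After op 4 (add_cursor(7)): buffer="bhnkjwkhnrhn" (len 12), cursors c1@3 c4@7 c2@9 c3@12, authorship .11....22.33

Answer: 3 9 12 7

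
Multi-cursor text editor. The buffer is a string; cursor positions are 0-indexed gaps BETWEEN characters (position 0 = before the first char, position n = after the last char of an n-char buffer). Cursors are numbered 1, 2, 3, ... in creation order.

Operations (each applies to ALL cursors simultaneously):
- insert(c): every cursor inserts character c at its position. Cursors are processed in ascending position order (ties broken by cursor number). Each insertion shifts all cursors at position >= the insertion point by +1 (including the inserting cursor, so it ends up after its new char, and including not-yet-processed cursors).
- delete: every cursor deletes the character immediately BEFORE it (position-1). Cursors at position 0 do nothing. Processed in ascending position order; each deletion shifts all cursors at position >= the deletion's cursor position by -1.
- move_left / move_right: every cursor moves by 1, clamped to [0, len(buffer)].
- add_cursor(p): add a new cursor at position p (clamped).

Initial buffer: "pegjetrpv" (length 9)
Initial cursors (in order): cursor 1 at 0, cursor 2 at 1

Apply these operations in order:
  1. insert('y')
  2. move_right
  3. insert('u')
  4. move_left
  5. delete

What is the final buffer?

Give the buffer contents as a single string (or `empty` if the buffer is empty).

After op 1 (insert('y')): buffer="ypyegjetrpv" (len 11), cursors c1@1 c2@3, authorship 1.2........
After op 2 (move_right): buffer="ypyegjetrpv" (len 11), cursors c1@2 c2@4, authorship 1.2........
After op 3 (insert('u')): buffer="ypuyeugjetrpv" (len 13), cursors c1@3 c2@6, authorship 1.12.2.......
After op 4 (move_left): buffer="ypuyeugjetrpv" (len 13), cursors c1@2 c2@5, authorship 1.12.2.......
After op 5 (delete): buffer="yuyugjetrpv" (len 11), cursors c1@1 c2@3, authorship 1122.......

Answer: yuyugjetrpv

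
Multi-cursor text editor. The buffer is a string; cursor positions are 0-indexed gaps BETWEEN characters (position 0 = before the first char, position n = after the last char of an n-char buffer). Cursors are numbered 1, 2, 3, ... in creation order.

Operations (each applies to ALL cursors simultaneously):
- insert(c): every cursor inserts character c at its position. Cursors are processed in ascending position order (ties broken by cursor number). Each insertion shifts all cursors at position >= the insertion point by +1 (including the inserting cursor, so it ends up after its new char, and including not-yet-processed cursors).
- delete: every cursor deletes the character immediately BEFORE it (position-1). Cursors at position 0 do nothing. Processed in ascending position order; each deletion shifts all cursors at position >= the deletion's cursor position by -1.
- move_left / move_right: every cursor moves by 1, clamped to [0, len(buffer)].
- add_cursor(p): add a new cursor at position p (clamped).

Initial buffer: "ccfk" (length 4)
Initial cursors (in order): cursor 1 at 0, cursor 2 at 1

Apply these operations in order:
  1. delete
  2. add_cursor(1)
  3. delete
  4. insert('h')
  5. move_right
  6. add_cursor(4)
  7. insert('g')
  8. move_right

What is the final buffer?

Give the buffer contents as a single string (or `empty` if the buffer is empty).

After op 1 (delete): buffer="cfk" (len 3), cursors c1@0 c2@0, authorship ...
After op 2 (add_cursor(1)): buffer="cfk" (len 3), cursors c1@0 c2@0 c3@1, authorship ...
After op 3 (delete): buffer="fk" (len 2), cursors c1@0 c2@0 c3@0, authorship ..
After op 4 (insert('h')): buffer="hhhfk" (len 5), cursors c1@3 c2@3 c3@3, authorship 123..
After op 5 (move_right): buffer="hhhfk" (len 5), cursors c1@4 c2@4 c3@4, authorship 123..
After op 6 (add_cursor(4)): buffer="hhhfk" (len 5), cursors c1@4 c2@4 c3@4 c4@4, authorship 123..
After op 7 (insert('g')): buffer="hhhfggggk" (len 9), cursors c1@8 c2@8 c3@8 c4@8, authorship 123.1234.
After op 8 (move_right): buffer="hhhfggggk" (len 9), cursors c1@9 c2@9 c3@9 c4@9, authorship 123.1234.

Answer: hhhfggggk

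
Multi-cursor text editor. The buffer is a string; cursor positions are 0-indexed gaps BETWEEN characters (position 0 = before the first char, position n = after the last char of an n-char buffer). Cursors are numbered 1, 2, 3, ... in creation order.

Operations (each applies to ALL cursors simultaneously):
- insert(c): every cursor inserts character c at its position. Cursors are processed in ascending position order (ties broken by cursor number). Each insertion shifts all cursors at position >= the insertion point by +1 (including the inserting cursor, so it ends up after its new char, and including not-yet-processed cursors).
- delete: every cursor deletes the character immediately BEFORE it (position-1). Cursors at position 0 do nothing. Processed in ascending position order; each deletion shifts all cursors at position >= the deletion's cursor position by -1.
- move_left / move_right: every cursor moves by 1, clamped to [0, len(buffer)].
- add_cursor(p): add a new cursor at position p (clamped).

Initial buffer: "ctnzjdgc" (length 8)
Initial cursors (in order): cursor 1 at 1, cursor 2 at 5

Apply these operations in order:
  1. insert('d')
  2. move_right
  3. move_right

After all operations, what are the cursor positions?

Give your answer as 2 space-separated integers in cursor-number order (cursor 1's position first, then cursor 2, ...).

Answer: 4 9

Derivation:
After op 1 (insert('d')): buffer="cdtnzjddgc" (len 10), cursors c1@2 c2@7, authorship .1....2...
After op 2 (move_right): buffer="cdtnzjddgc" (len 10), cursors c1@3 c2@8, authorship .1....2...
After op 3 (move_right): buffer="cdtnzjddgc" (len 10), cursors c1@4 c2@9, authorship .1....2...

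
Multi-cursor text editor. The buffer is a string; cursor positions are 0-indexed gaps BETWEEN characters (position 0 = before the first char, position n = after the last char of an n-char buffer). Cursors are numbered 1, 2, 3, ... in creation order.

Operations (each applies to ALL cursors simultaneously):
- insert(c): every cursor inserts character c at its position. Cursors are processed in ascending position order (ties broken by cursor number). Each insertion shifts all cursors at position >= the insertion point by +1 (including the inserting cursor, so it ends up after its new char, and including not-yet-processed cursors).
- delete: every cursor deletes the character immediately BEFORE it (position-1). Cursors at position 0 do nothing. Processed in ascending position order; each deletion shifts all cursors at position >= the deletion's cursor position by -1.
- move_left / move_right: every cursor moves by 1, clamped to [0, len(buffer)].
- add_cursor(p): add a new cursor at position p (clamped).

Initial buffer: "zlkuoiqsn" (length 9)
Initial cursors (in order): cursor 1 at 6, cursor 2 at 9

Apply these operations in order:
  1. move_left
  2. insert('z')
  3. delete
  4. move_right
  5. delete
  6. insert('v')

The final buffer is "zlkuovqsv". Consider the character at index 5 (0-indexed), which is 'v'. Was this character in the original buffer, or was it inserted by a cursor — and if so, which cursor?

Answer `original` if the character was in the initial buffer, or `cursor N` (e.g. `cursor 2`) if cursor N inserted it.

After op 1 (move_left): buffer="zlkuoiqsn" (len 9), cursors c1@5 c2@8, authorship .........
After op 2 (insert('z')): buffer="zlkuoziqszn" (len 11), cursors c1@6 c2@10, authorship .....1...2.
After op 3 (delete): buffer="zlkuoiqsn" (len 9), cursors c1@5 c2@8, authorship .........
After op 4 (move_right): buffer="zlkuoiqsn" (len 9), cursors c1@6 c2@9, authorship .........
After op 5 (delete): buffer="zlkuoqs" (len 7), cursors c1@5 c2@7, authorship .......
After op 6 (insert('v')): buffer="zlkuovqsv" (len 9), cursors c1@6 c2@9, authorship .....1..2
Authorship (.=original, N=cursor N): . . . . . 1 . . 2
Index 5: author = 1

Answer: cursor 1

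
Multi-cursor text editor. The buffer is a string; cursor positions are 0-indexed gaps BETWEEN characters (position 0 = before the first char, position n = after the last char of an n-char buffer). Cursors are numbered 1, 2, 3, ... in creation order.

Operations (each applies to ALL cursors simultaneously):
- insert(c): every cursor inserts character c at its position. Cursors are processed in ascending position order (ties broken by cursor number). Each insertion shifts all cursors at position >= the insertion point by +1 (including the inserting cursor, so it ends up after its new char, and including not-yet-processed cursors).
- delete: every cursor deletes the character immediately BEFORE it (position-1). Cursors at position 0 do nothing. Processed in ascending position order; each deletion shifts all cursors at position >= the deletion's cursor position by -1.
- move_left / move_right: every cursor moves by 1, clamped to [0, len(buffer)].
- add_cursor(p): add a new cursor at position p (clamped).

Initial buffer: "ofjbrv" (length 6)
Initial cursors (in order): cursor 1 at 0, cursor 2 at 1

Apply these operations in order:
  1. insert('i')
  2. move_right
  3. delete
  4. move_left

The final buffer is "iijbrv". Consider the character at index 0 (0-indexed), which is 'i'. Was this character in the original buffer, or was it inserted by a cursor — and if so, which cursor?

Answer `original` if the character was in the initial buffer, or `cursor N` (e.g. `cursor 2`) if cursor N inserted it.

After op 1 (insert('i')): buffer="ioifjbrv" (len 8), cursors c1@1 c2@3, authorship 1.2.....
After op 2 (move_right): buffer="ioifjbrv" (len 8), cursors c1@2 c2@4, authorship 1.2.....
After op 3 (delete): buffer="iijbrv" (len 6), cursors c1@1 c2@2, authorship 12....
After op 4 (move_left): buffer="iijbrv" (len 6), cursors c1@0 c2@1, authorship 12....
Authorship (.=original, N=cursor N): 1 2 . . . .
Index 0: author = 1

Answer: cursor 1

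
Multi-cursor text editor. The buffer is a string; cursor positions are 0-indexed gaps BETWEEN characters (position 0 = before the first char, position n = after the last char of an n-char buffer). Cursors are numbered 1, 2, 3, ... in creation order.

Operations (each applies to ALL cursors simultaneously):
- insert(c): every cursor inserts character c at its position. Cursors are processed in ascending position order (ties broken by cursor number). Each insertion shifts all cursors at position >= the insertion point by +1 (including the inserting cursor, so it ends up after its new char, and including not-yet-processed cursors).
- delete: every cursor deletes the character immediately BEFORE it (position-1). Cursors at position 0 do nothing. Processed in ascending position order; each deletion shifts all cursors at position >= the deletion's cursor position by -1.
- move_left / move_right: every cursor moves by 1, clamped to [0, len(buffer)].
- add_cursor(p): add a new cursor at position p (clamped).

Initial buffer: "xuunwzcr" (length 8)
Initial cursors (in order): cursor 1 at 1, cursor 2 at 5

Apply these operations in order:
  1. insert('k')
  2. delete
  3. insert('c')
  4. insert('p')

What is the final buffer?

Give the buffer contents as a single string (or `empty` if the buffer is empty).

Answer: xcpuunwcpzcr

Derivation:
After op 1 (insert('k')): buffer="xkuunwkzcr" (len 10), cursors c1@2 c2@7, authorship .1....2...
After op 2 (delete): buffer="xuunwzcr" (len 8), cursors c1@1 c2@5, authorship ........
After op 3 (insert('c')): buffer="xcuunwczcr" (len 10), cursors c1@2 c2@7, authorship .1....2...
After op 4 (insert('p')): buffer="xcpuunwcpzcr" (len 12), cursors c1@3 c2@9, authorship .11....22...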